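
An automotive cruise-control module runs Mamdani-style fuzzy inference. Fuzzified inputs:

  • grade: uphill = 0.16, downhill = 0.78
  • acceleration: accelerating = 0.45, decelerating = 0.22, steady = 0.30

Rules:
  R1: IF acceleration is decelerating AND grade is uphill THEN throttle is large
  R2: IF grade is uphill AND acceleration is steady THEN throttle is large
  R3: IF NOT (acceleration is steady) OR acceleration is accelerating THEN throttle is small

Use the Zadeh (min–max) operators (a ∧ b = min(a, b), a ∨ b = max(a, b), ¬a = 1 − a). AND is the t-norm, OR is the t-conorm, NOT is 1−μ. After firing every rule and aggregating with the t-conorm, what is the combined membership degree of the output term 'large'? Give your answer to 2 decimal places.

R1: decelerating=0.22, uphill=0.16; AND[min(a, b)] → w = 0.16
R2: uphill=0.16, steady=0.30; AND[min(a, b)] → w = 0.16
R3: ¬steady=1−0.30=0.70, accelerating=0.45; OR[max(a, b)] → w = 0.70
Rules with consequent 'large': {R1, R2} → strengths 0.16, 0.16
Aggregate via t-conorm [max(a, b)]: 0.16

0.16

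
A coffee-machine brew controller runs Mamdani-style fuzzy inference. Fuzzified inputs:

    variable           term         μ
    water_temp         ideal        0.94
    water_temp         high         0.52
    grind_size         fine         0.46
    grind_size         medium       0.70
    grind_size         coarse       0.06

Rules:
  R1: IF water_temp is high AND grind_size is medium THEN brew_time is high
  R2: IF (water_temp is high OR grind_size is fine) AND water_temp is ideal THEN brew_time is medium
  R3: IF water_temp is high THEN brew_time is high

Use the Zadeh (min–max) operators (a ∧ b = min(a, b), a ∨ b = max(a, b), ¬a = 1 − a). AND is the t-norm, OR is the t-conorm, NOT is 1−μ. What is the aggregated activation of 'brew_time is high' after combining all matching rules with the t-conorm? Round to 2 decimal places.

0.52

R1: high=0.52, medium=0.70; AND[min(a, b)] → w = 0.52
R2: (high=0.52 OR fine=0.46) = 0.52; AND[min(a, b)] with ideal=0.94 → w = 0.52
R3: high=0.52 → w = 0.52
Rules with consequent 'high': {R1, R3} → strengths 0.52, 0.52
Aggregate via t-conorm [max(a, b)]: 0.52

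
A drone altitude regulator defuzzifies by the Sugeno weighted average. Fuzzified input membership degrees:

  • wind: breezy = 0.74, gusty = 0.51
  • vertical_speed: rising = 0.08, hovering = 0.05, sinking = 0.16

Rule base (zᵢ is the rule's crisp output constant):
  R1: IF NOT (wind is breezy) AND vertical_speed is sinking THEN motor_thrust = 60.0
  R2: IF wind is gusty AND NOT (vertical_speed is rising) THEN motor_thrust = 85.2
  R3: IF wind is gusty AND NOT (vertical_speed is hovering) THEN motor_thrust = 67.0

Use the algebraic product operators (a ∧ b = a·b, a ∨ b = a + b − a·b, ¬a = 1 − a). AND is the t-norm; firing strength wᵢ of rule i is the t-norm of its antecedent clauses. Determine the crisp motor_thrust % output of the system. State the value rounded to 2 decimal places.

R1 (z=60.0): ¬breezy=1−0.74=0.26, sinking=0.16; AND[a·b] → w = 0.0416
R2 (z=85.2): gusty=0.51, ¬rising=1−0.08=0.92; AND[a·b] → w = 0.4692
R3 (z=67.0): gusty=0.51, ¬hovering=1−0.05=0.95; AND[a·b] → w = 0.4845
Weighted average = (0.0416·60.0 + 0.4692·85.2 + 0.4845·67.0) / (0.0416 + 0.4692 + 0.4845)
  = 74.9333 / 0.9953 = 75.29

75.29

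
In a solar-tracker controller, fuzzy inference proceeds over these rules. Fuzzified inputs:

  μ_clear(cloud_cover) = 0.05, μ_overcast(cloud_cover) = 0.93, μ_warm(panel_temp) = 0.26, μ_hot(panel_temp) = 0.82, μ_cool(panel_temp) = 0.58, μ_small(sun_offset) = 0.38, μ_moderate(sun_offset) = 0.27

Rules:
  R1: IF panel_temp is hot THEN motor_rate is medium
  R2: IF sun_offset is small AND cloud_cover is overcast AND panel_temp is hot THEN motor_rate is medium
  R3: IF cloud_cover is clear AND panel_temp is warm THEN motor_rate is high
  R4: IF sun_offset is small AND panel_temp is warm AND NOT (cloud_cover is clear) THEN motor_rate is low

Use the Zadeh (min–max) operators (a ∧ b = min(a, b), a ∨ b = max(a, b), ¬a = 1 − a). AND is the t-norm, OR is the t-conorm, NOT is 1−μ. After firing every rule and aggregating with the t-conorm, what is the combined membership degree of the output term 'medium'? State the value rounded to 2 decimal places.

0.82

R1: hot=0.82 → w = 0.82
R2: small=0.38, overcast=0.93, hot=0.82; AND[min(a, b)] → w = 0.38
R3: clear=0.05, warm=0.26; AND[min(a, b)] → w = 0.05
R4: small=0.38, warm=0.26, ¬clear=1−0.05=0.95; AND[min(a, b)] → w = 0.26
Rules with consequent 'medium': {R1, R2} → strengths 0.82, 0.38
Aggregate via t-conorm [max(a, b)]: 0.82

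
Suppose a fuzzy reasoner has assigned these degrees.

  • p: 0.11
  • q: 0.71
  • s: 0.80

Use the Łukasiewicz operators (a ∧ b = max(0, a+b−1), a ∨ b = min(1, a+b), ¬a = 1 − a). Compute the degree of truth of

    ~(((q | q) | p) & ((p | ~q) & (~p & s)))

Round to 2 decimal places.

q | q = min(1, a+b) on (0.71, 0.71) = 1.00
(q | q) | p = min(1, a+b) on (1.00, 0.11) = 1.00
~q = 1 − 0.71 = 0.29
p | ~q = min(1, a+b) on (0.11, 0.29) = 0.40
~p = 1 − 0.11 = 0.89
~p & s = max(0, a+b−1) on (0.89, 0.80) = 0.69
(p | ~q) & (~p & s) = max(0, a+b−1) on (0.40, 0.69) = 0.09
((q | q) | p) & ((p | ~q) & (~p & s)) = max(0, a+b−1) on (1.00, 0.09) = 0.09
~(((q | q) | p) & ((p | ~q) & (~p & s))) = 1 − 0.09 = 0.91

0.91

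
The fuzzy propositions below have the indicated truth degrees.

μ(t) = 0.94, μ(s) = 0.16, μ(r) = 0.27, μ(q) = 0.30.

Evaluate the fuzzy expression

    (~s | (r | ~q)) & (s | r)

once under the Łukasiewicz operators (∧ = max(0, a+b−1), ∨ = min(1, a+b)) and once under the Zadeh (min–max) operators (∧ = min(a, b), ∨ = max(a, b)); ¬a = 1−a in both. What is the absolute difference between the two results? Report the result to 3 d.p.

Under Łukasiewicz:
  ~s = 1 − 0.16 = 0.84
  ~q = 1 − 0.30 = 0.70
  r | ~q = min(1, a+b) on (0.27, 0.70) = 0.97
  ~s | (r | ~q) = min(1, a+b) on (0.84, 0.97) = 1.00
  s | r = min(1, a+b) on (0.16, 0.27) = 0.43
  (~s | (r | ~q)) & (s | r) = max(0, a+b−1) on (1.00, 0.43) = 0.43
  → value = 0.4300
Under Zadeh (min–max):
  ~s = 1 − 0.16 = 0.84
  ~q = 1 − 0.30 = 0.70
  r | ~q = max(a, b) on (0.27, 0.70) = 0.70
  ~s | (r | ~q) = max(a, b) on (0.84, 0.70) = 0.84
  s | r = max(a, b) on (0.16, 0.27) = 0.27
  (~s | (r | ~q)) & (s | r) = min(a, b) on (0.84, 0.27) = 0.27
  → value = 0.2700
|0.4300 − 0.2700| = 0.160

0.160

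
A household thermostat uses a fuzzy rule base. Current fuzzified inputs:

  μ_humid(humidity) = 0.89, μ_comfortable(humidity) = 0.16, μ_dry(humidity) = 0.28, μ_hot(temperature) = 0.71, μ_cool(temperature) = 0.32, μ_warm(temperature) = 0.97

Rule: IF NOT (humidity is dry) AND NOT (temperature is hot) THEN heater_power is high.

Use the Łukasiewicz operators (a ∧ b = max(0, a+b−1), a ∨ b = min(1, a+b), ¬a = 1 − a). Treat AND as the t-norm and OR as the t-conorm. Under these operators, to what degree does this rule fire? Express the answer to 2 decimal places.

firing strength: ¬dry=1−0.28=0.72, ¬hot=1−0.71=0.29; AND[max(0, a+b−1)] → w = 0.01

0.01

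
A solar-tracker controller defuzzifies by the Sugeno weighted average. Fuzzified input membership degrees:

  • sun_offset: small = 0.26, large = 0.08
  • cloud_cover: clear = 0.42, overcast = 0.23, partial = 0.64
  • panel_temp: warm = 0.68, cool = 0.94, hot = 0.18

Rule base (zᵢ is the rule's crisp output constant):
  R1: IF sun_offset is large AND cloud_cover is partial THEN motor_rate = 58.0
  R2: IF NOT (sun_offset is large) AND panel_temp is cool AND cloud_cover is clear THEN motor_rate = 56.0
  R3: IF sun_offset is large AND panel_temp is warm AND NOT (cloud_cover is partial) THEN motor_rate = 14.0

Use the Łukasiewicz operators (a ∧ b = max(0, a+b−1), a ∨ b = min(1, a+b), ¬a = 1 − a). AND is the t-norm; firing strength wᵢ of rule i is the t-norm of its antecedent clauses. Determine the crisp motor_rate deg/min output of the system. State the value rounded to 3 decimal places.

R1 (z=58.0): large=0.08, partial=0.64; AND[max(0, a+b−1)] → w = 0.00
R2 (z=56.0): ¬large=1−0.08=0.92, cool=0.94, clear=0.42; AND[max(0, a+b−1)] → w = 0.28
R3 (z=14.0): large=0.08, warm=0.68, ¬partial=1−0.64=0.36; AND[max(0, a+b−1)] → w = 0.00
Weighted average = (0.00·58.0 + 0.28·56.0 + 0.00·14.0) / (0.00 + 0.28 + 0.00)
  = 15.6800 / 0.2800 = 56.000

56.000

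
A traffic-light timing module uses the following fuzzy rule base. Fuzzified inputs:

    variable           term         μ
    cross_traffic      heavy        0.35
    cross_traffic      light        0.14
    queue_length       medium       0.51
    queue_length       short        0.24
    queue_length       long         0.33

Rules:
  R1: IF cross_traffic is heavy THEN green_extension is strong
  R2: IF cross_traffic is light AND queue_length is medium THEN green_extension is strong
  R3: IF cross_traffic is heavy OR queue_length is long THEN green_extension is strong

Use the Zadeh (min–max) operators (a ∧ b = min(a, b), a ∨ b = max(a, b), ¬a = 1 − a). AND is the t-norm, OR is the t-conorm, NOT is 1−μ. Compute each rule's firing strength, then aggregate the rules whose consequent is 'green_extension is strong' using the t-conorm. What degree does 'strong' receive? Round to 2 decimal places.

R1: heavy=0.35 → w = 0.35
R2: light=0.14, medium=0.51; AND[min(a, b)] → w = 0.14
R3: heavy=0.35, long=0.33; OR[max(a, b)] → w = 0.35
Rules with consequent 'strong': {R1, R2, R3} → strengths 0.35, 0.14, 0.35
Aggregate via t-conorm [max(a, b)]: 0.35

0.35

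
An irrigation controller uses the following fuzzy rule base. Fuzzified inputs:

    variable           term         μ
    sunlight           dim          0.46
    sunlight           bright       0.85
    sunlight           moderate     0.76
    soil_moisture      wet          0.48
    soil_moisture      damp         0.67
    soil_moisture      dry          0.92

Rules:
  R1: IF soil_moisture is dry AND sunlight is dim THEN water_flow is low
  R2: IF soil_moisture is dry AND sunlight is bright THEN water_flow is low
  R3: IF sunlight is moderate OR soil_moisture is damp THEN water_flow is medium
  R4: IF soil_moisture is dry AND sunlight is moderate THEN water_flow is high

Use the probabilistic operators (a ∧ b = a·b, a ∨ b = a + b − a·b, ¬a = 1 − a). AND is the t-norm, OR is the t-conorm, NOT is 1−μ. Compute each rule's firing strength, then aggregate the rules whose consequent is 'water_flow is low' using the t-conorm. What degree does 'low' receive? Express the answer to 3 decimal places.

0.874

R1: dry=0.92, dim=0.46; AND[a·b] → w = 0.4232
R2: dry=0.92, bright=0.85; AND[a·b] → w = 0.7820
R3: moderate=0.76, damp=0.67; OR[a + b − a·b] → w = 0.9208
R4: dry=0.92, moderate=0.76; AND[a·b] → w = 0.6992
Rules with consequent 'low': {R1, R2} → strengths 0.4232, 0.7820
Aggregate via t-conorm [a + b − a·b]: 0.8743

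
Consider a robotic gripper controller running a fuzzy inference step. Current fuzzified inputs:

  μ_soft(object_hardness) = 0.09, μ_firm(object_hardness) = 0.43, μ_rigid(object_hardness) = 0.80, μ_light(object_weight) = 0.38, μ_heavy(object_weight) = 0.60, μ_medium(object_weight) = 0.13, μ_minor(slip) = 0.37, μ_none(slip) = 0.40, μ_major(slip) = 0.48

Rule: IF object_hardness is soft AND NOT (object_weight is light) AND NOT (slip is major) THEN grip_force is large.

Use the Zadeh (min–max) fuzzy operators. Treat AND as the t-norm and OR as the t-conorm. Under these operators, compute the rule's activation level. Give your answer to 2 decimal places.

0.09

firing strength: soft=0.09, ¬light=1−0.38=0.62, ¬major=1−0.48=0.52; AND[min(a, b)] → w = 0.09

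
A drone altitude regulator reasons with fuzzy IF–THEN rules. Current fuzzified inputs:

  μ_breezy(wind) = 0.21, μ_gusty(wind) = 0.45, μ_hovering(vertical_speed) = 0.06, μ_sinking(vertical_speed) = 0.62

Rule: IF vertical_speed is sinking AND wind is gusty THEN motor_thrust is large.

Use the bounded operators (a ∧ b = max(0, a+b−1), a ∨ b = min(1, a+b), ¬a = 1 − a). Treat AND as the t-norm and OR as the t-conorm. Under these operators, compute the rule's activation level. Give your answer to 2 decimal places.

firing strength: sinking=0.62, gusty=0.45; AND[max(0, a+b−1)] → w = 0.07

0.07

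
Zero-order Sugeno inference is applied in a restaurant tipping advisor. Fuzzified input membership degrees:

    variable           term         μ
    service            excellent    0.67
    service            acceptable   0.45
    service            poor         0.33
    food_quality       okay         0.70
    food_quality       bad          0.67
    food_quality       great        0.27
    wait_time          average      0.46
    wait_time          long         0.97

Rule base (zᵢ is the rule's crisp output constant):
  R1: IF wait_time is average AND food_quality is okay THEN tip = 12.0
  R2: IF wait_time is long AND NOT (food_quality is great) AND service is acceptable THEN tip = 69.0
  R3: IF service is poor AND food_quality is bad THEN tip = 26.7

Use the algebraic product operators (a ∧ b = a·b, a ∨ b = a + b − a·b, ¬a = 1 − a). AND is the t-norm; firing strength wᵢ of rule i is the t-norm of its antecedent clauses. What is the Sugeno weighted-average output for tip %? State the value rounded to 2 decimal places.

36.85

R1 (z=12.0): average=0.46, okay=0.70; AND[a·b] → w = 0.3220
R2 (z=69.0): long=0.97, ¬great=1−0.27=0.73, acceptable=0.45; AND[a·b] → w = 0.3186
R3 (z=26.7): poor=0.33, bad=0.67; AND[a·b] → w = 0.2211
Weighted average = (0.3220·12.0 + 0.3186·69.0 + 0.2211·26.7) / (0.3220 + 0.3186 + 0.2211)
  = 31.7539 / 0.8617 = 36.85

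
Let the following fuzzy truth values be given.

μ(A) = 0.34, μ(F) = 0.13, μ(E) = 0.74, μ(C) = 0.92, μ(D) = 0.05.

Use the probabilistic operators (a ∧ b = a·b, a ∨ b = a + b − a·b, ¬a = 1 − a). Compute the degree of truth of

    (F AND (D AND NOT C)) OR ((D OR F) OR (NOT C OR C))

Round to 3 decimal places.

0.939

NOT C = 1 − 0.9200 = 0.0800
D AND NOT C = a·b on (0.0500, 0.0800) = 0.0040
F AND (D AND NOT C) = a·b on (0.1300, 0.0040) = 0.0005
D OR F = a + b − a·b on (0.0500, 0.1300) = 0.1735
NOT C = 1 − 0.9200 = 0.0800
NOT C OR C = a + b − a·b on (0.0800, 0.9200) = 0.9264
(D OR F) OR (NOT C OR C) = a + b − a·b on (0.1735, 0.9264) = 0.9392
(F AND (D AND NOT C)) OR ((D OR F) OR (NOT C OR C)) = a + b − a·b on (0.0005, 0.9392) = 0.9392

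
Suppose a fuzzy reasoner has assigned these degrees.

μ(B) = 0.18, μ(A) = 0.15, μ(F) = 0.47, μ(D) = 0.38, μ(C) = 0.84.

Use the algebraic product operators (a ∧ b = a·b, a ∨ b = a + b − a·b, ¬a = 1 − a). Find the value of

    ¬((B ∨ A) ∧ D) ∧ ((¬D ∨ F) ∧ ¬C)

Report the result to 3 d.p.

B ∨ A = a + b − a·b on (0.1800, 0.1500) = 0.3030
(B ∨ A) ∧ D = a·b on (0.3030, 0.3800) = 0.1151
¬((B ∨ A) ∧ D) = 1 − 0.1151 = 0.8849
¬D = 1 − 0.3800 = 0.6200
¬D ∨ F = a + b − a·b on (0.6200, 0.4700) = 0.7986
¬C = 1 − 0.8400 = 0.1600
(¬D ∨ F) ∧ ¬C = a·b on (0.7986, 0.1600) = 0.1278
¬((B ∨ A) ∧ D) ∧ ((¬D ∨ F) ∧ ¬C) = a·b on (0.8849, 0.1278) = 0.1131

0.113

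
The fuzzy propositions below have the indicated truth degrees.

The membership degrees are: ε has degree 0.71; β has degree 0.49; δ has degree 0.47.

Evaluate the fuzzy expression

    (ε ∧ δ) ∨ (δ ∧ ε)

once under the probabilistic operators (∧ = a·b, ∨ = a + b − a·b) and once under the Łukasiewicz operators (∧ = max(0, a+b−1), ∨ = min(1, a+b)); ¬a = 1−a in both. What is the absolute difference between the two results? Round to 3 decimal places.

Under probabilistic:
  ε ∧ δ = a·b on (0.7100, 0.4700) = 0.3337
  δ ∧ ε = a·b on (0.4700, 0.7100) = 0.3337
  (ε ∧ δ) ∨ (δ ∧ ε) = a + b − a·b on (0.3337, 0.3337) = 0.5560
  → value = 0.5560
Under Łukasiewicz:
  ε ∧ δ = max(0, a+b−1) on (0.71, 0.47) = 0.18
  δ ∧ ε = max(0, a+b−1) on (0.47, 0.71) = 0.18
  (ε ∧ δ) ∨ (δ ∧ ε) = min(1, a+b) on (0.18, 0.18) = 0.36
  → value = 0.3600
|0.5560 − 0.3600| = 0.196

0.196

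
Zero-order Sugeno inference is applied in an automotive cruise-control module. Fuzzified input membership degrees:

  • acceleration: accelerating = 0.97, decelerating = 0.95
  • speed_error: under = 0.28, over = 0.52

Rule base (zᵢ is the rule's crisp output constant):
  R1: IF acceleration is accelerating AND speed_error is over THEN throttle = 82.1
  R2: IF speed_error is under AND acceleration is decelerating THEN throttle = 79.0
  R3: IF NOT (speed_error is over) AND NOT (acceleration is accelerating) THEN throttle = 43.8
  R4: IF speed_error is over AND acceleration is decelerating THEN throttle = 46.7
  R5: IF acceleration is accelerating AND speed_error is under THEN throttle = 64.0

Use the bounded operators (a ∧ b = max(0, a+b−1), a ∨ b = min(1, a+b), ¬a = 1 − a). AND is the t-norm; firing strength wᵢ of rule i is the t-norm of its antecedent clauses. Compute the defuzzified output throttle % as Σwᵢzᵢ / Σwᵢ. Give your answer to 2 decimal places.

66.91

R1 (z=82.1): accelerating=0.97, over=0.52; AND[max(0, a+b−1)] → w = 0.49
R2 (z=79.0): under=0.28, decelerating=0.95; AND[max(0, a+b−1)] → w = 0.23
R3 (z=43.8): ¬over=1−0.52=0.48, ¬accelerating=1−0.97=0.03; AND[max(0, a+b−1)] → w = 0.00
R4 (z=46.7): over=0.52, decelerating=0.95; AND[max(0, a+b−1)] → w = 0.47
R5 (z=64.0): accelerating=0.97, under=0.28; AND[max(0, a+b−1)] → w = 0.25
Weighted average = (0.49·82.1 + 0.23·79.0 + 0.00·43.8 + 0.47·46.7 + 0.25·64.0) / (0.49 + 0.23 + 0.00 + 0.47 + 0.25)
  = 96.3480 / 1.4400 = 66.91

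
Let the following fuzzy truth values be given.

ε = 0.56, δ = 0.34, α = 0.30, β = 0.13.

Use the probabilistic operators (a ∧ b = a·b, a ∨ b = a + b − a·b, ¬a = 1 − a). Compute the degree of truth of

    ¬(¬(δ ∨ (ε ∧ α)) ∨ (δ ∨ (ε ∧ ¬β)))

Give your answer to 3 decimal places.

ε ∧ α = a·b on (0.5600, 0.3000) = 0.1680
δ ∨ (ε ∧ α) = a + b − a·b on (0.3400, 0.1680) = 0.4509
¬(δ ∨ (ε ∧ α)) = 1 − 0.4509 = 0.5491
¬β = 1 − 0.1300 = 0.8700
ε ∧ ¬β = a·b on (0.5600, 0.8700) = 0.4872
δ ∨ (ε ∧ ¬β) = a + b − a·b on (0.3400, 0.4872) = 0.6616
¬(δ ∨ (ε ∧ α)) ∨ (δ ∨ (ε ∧ ¬β)) = a + b − a·b on (0.5491, 0.6616) = 0.8474
¬(¬(δ ∨ (ε ∧ α)) ∨ (δ ∨ (ε ∧ ¬β))) = 1 − 0.8474 = 0.1526

0.153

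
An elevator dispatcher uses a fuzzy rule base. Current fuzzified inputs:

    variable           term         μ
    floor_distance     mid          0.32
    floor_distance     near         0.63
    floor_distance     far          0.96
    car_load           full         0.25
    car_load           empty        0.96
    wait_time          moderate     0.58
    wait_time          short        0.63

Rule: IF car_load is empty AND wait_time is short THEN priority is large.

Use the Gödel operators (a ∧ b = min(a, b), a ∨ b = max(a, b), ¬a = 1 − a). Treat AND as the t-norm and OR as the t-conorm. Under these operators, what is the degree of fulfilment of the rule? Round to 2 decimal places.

0.63

firing strength: empty=0.96, short=0.63; AND[min(a, b)] → w = 0.63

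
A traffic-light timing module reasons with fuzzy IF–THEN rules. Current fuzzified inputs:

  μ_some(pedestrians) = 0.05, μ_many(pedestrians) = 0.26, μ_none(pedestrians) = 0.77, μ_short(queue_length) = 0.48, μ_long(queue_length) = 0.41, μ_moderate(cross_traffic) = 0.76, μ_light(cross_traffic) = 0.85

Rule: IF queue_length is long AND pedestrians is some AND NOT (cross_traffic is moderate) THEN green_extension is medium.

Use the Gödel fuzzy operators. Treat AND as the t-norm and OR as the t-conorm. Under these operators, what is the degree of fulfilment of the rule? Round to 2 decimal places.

firing strength: long=0.41, some=0.05, ¬moderate=1−0.76=0.24; AND[min(a, b)] → w = 0.05

0.05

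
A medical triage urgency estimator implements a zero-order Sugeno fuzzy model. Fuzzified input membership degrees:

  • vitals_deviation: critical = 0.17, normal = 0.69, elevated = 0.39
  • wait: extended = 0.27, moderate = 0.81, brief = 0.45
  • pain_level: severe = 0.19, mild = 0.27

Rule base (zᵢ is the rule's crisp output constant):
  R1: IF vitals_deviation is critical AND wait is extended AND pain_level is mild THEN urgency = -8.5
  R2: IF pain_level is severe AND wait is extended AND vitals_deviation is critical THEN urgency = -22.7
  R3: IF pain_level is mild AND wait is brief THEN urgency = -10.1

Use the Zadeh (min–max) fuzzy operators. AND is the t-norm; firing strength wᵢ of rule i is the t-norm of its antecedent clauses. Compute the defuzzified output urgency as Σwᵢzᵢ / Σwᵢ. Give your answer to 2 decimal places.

R1 (z=-8.5): critical=0.17, extended=0.27, mild=0.27; AND[min(a, b)] → w = 0.17
R2 (z=-22.7): severe=0.19, extended=0.27, critical=0.17; AND[min(a, b)] → w = 0.17
R3 (z=-10.1): mild=0.27, brief=0.45; AND[min(a, b)] → w = 0.27
Weighted average = (0.17·-8.5 + 0.17·-22.7 + 0.27·-10.1) / (0.17 + 0.17 + 0.27)
  = -8.0310 / 0.6100 = -13.17

-13.17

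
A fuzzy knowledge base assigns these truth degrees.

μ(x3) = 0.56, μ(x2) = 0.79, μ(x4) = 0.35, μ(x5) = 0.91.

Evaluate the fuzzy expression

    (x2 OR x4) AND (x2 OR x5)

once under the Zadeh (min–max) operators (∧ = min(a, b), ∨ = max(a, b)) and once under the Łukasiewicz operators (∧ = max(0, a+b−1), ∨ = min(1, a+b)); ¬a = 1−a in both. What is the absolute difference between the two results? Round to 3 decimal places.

Under Zadeh (min–max):
  x2 OR x4 = max(a, b) on (0.79, 0.35) = 0.79
  x2 OR x5 = max(a, b) on (0.79, 0.91) = 0.91
  (x2 OR x4) AND (x2 OR x5) = min(a, b) on (0.79, 0.91) = 0.79
  → value = 0.7900
Under Łukasiewicz:
  x2 OR x4 = min(1, a+b) on (0.79, 0.35) = 1.00
  x2 OR x5 = min(1, a+b) on (0.79, 0.91) = 1.00
  (x2 OR x4) AND (x2 OR x5) = max(0, a+b−1) on (1.00, 1.00) = 1.00
  → value = 1.0000
|0.7900 − 1.0000| = 0.210

0.210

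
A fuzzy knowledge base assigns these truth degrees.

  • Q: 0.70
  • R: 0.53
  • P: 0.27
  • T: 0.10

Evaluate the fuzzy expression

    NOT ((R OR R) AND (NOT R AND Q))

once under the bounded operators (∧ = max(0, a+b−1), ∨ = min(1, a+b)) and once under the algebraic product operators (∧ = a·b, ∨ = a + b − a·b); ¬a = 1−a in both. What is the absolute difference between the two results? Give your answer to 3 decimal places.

0.086

Under bounded:
  R OR R = min(1, a+b) on (0.53, 0.53) = 1.00
  NOT R = 1 − 0.53 = 0.47
  NOT R AND Q = max(0, a+b−1) on (0.47, 0.70) = 0.17
  (R OR R) AND (NOT R AND Q) = max(0, a+b−1) on (1.00, 0.17) = 0.17
  NOT ((R OR R) AND (NOT R AND Q)) = 1 − 0.17 = 0.83
  → value = 0.8300
Under algebraic product:
  R OR R = a + b − a·b on (0.5300, 0.5300) = 0.7791
  NOT R = 1 − 0.5300 = 0.4700
  NOT R AND Q = a·b on (0.4700, 0.7000) = 0.3290
  (R OR R) AND (NOT R AND Q) = a·b on (0.7791, 0.3290) = 0.2563
  NOT ((R OR R) AND (NOT R AND Q)) = 1 − 0.2563 = 0.7437
  → value = 0.7437
|0.8300 − 0.7437| = 0.086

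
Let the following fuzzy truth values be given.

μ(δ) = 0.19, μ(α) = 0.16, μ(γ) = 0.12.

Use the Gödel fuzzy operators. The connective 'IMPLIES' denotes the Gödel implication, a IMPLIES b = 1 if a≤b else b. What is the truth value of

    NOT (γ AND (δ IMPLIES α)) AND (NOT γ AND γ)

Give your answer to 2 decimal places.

δ IMPLIES α  [Gödel: 1 if a≤b else b] with a=0.19, b=0.16 → 0.16
γ AND (δ IMPLIES α) = min(a, b) on (0.12, 0.16) = 0.12
NOT (γ AND (δ IMPLIES α)) = 1 − 0.12 = 0.88
NOT γ = 1 − 0.12 = 0.88
NOT γ AND γ = min(a, b) on (0.88, 0.12) = 0.12
NOT (γ AND (δ IMPLIES α)) AND (NOT γ AND γ) = min(a, b) on (0.88, 0.12) = 0.12

0.12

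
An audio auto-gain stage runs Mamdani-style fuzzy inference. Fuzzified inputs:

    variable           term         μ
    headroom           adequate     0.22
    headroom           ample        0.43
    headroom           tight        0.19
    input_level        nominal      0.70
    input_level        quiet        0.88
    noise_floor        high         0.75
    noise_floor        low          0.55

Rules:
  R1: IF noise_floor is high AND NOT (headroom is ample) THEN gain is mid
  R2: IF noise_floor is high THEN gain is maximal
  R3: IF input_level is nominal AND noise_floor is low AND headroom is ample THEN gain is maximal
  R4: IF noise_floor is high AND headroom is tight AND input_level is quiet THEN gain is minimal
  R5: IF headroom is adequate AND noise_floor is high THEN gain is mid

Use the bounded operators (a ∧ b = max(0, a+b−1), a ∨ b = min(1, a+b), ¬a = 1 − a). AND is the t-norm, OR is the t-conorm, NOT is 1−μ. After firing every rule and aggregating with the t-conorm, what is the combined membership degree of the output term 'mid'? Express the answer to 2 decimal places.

0.32

R1: high=0.75, ¬ample=1−0.43=0.57; AND[max(0, a+b−1)] → w = 0.32
R2: high=0.75 → w = 0.75
R3: nominal=0.70, low=0.55, ample=0.43; AND[max(0, a+b−1)] → w = 0.00
R4: high=0.75, tight=0.19, quiet=0.88; AND[max(0, a+b−1)] → w = 0.00
R5: adequate=0.22, high=0.75; AND[max(0, a+b−1)] → w = 0.00
Rules with consequent 'mid': {R1, R5} → strengths 0.32, 0.00
Aggregate via t-conorm [min(1, a+b)]: 0.32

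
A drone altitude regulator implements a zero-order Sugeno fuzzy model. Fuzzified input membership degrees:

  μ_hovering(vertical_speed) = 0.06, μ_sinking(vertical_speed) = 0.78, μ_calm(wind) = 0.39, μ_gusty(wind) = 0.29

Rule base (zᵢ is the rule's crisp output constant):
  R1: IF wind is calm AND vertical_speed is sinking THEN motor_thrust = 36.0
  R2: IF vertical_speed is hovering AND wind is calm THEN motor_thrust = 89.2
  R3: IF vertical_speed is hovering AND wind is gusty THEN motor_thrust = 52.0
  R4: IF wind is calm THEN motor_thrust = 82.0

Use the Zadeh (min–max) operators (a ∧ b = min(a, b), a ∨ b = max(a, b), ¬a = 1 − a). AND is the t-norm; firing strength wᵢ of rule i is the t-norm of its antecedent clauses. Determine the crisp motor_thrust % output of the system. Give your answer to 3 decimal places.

R1 (z=36.0): calm=0.39, sinking=0.78; AND[min(a, b)] → w = 0.39
R2 (z=89.2): hovering=0.06, calm=0.39; AND[min(a, b)] → w = 0.06
R3 (z=52.0): hovering=0.06, gusty=0.29; AND[min(a, b)] → w = 0.06
R4 (z=82.0): calm=0.39 → w = 0.39
Weighted average = (0.39·36.0 + 0.06·89.2 + 0.06·52.0 + 0.39·82.0) / (0.39 + 0.06 + 0.06 + 0.39)
  = 54.4920 / 0.9000 = 60.547

60.547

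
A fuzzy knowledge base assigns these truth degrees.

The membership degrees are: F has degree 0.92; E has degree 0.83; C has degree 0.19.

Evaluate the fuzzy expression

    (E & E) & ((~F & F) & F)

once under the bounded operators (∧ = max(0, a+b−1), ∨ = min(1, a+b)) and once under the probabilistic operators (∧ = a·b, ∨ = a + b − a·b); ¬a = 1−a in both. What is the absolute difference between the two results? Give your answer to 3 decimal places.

Under bounded:
  E & E = max(0, a+b−1) on (0.83, 0.83) = 0.66
  ~F = 1 − 0.92 = 0.08
  ~F & F = max(0, a+b−1) on (0.08, 0.92) = 0.00
  (~F & F) & F = max(0, a+b−1) on (0.00, 0.92) = 0.00
  (E & E) & ((~F & F) & F) = max(0, a+b−1) on (0.66, 0.00) = 0.00
  → value = 0.0000
Under probabilistic:
  E & E = a·b on (0.8300, 0.8300) = 0.6889
  ~F = 1 − 0.9200 = 0.0800
  ~F & F = a·b on (0.0800, 0.9200) = 0.0736
  (~F & F) & F = a·b on (0.0736, 0.9200) = 0.0677
  (E & E) & ((~F & F) & F) = a·b on (0.6889, 0.0677) = 0.0466
  → value = 0.0466
|0.0000 − 0.0466| = 0.047

0.047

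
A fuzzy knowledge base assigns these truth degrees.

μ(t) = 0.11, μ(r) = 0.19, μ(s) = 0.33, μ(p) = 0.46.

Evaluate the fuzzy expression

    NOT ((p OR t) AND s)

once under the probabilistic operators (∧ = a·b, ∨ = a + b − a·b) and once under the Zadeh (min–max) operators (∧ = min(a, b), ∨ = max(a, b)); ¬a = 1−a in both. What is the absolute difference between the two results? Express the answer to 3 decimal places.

0.159

Under probabilistic:
  p OR t = a + b − a·b on (0.4600, 0.1100) = 0.5194
  (p OR t) AND s = a·b on (0.5194, 0.3300) = 0.1714
  NOT ((p OR t) AND s) = 1 − 0.1714 = 0.8286
  → value = 0.8286
Under Zadeh (min–max):
  p OR t = max(a, b) on (0.46, 0.11) = 0.46
  (p OR t) AND s = min(a, b) on (0.46, 0.33) = 0.33
  NOT ((p OR t) AND s) = 1 − 0.33 = 0.67
  → value = 0.6700
|0.8286 − 0.6700| = 0.159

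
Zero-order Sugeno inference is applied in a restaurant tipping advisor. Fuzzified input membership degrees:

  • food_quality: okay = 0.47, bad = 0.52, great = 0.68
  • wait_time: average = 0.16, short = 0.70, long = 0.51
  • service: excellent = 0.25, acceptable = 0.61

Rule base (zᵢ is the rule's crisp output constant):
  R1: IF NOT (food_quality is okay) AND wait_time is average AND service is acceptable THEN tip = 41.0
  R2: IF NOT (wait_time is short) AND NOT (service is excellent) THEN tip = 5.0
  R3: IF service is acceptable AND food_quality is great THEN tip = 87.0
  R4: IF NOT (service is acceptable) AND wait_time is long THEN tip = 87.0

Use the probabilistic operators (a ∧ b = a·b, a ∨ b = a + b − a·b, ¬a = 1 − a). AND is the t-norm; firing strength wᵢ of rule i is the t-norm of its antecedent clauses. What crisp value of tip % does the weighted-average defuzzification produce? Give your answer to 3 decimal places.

63.607

R1 (z=41.0): ¬okay=1−0.47=0.53, average=0.16, acceptable=0.61; AND[a·b] → w = 0.0517
R2 (z=5.0): ¬short=1−0.70=0.30, ¬excellent=1−0.25=0.75; AND[a·b] → w = 0.2250
R3 (z=87.0): acceptable=0.61, great=0.68; AND[a·b] → w = 0.4148
R4 (z=87.0): ¬acceptable=1−0.61=0.39, long=0.51; AND[a·b] → w = 0.1989
Weighted average = (0.0517·41.0 + 0.2250·5.0 + 0.4148·87.0 + 0.1989·87.0) / (0.0517 + 0.2250 + 0.4148 + 0.1989)
  = 56.6377 / 0.8904 = 63.607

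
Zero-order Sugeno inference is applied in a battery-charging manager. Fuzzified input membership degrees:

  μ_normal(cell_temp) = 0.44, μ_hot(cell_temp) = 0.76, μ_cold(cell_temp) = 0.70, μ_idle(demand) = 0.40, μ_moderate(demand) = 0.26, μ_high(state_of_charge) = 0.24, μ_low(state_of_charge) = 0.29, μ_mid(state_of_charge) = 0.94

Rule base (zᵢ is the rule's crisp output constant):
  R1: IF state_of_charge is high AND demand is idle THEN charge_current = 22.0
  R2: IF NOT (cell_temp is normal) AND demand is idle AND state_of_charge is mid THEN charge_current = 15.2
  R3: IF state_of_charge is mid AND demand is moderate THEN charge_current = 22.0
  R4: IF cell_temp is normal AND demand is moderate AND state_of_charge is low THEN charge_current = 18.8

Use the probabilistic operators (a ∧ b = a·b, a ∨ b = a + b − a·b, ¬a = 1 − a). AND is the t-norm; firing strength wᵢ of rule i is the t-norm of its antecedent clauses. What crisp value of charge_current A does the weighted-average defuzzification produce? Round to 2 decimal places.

19.37

R1 (z=22.0): high=0.24, idle=0.40; AND[a·b] → w = 0.0960
R2 (z=15.2): ¬normal=1−0.44=0.56, idle=0.40, mid=0.94; AND[a·b] → w = 0.2106
R3 (z=22.0): mid=0.94, moderate=0.26; AND[a·b] → w = 0.2444
R4 (z=18.8): normal=0.44, moderate=0.26, low=0.29; AND[a·b] → w = 0.0332
Weighted average = (0.0960·22.0 + 0.2106·15.2 + 0.2444·22.0 + 0.0332·18.8) / (0.0960 + 0.2106 + 0.2444 + 0.0332)
  = 11.3130 / 0.5841 = 19.37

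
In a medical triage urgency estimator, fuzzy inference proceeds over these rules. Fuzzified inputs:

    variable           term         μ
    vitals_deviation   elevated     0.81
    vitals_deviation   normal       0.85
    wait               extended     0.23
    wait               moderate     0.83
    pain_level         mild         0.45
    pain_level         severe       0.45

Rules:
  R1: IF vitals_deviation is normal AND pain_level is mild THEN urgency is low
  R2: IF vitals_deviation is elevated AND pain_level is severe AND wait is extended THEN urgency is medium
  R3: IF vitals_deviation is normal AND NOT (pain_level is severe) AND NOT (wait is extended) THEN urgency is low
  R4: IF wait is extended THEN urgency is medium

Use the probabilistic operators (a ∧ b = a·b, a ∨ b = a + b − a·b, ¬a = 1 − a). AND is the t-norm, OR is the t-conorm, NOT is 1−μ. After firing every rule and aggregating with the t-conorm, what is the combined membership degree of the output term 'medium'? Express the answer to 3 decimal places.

0.295

R1: normal=0.85, mild=0.45; AND[a·b] → w = 0.3825
R2: elevated=0.81, severe=0.45, extended=0.23; AND[a·b] → w = 0.0838
R3: normal=0.85, ¬severe=1−0.45=0.55, ¬extended=1−0.23=0.77; AND[a·b] → w = 0.3600
R4: extended=0.23 → w = 0.2300
Rules with consequent 'medium': {R2, R4} → strengths 0.0838, 0.2300
Aggregate via t-conorm [a + b − a·b]: 0.2946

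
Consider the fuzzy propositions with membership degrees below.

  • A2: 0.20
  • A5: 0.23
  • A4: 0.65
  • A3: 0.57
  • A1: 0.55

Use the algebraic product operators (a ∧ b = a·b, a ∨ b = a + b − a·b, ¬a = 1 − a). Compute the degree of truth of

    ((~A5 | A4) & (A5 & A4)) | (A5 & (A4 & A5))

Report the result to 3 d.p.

~A5 = 1 − 0.2300 = 0.7700
~A5 | A4 = a + b − a·b on (0.7700, 0.6500) = 0.9195
A5 & A4 = a·b on (0.2300, 0.6500) = 0.1495
(~A5 | A4) & (A5 & A4) = a·b on (0.9195, 0.1495) = 0.1375
A4 & A5 = a·b on (0.6500, 0.2300) = 0.1495
A5 & (A4 & A5) = a·b on (0.2300, 0.1495) = 0.0344
((~A5 | A4) & (A5 & A4)) | (A5 & (A4 & A5)) = a + b − a·b on (0.1375, 0.0344) = 0.1671

0.167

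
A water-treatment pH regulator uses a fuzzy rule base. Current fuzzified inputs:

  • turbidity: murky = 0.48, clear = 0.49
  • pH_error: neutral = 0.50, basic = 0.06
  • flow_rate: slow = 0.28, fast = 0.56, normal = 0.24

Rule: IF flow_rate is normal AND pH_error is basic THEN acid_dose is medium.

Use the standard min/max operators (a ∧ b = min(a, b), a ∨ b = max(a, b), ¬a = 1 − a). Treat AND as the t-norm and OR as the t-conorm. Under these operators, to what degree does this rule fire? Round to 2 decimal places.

firing strength: normal=0.24, basic=0.06; AND[min(a, b)] → w = 0.06

0.06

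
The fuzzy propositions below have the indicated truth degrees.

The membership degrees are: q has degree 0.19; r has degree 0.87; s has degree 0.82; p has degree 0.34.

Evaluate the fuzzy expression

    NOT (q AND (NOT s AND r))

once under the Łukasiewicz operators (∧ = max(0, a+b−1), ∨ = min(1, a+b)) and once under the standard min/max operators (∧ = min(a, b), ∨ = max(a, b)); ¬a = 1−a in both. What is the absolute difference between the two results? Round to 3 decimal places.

0.180

Under Łukasiewicz:
  NOT s = 1 − 0.82 = 0.18
  NOT s AND r = max(0, a+b−1) on (0.18, 0.87) = 0.05
  q AND (NOT s AND r) = max(0, a+b−1) on (0.19, 0.05) = 0.00
  NOT (q AND (NOT s AND r)) = 1 − 0.00 = 1.00
  → value = 1.0000
Under standard min/max:
  NOT s = 1 − 0.82 = 0.18
  NOT s AND r = min(a, b) on (0.18, 0.87) = 0.18
  q AND (NOT s AND r) = min(a, b) on (0.19, 0.18) = 0.18
  NOT (q AND (NOT s AND r)) = 1 − 0.18 = 0.82
  → value = 0.8200
|1.0000 − 0.8200| = 0.180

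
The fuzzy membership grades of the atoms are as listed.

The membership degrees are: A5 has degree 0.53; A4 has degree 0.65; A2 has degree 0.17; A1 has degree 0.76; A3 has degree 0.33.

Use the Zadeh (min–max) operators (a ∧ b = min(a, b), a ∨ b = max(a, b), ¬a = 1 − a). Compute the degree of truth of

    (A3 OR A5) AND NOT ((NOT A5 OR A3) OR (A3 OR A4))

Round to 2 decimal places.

0.35

A3 OR A5 = max(a, b) on (0.33, 0.53) = 0.53
NOT A5 = 1 − 0.53 = 0.47
NOT A5 OR A3 = max(a, b) on (0.47, 0.33) = 0.47
A3 OR A4 = max(a, b) on (0.33, 0.65) = 0.65
(NOT A5 OR A3) OR (A3 OR A4) = max(a, b) on (0.47, 0.65) = 0.65
NOT ((NOT A5 OR A3) OR (A3 OR A4)) = 1 − 0.65 = 0.35
(A3 OR A5) AND NOT ((NOT A5 OR A3) OR (A3 OR A4)) = min(a, b) on (0.53, 0.35) = 0.35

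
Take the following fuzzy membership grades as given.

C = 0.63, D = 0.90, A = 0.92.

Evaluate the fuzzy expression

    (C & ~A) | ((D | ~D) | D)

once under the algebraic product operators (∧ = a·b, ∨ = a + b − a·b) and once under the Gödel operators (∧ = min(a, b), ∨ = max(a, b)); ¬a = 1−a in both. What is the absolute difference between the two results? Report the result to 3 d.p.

0.091

Under algebraic product:
  ~A = 1 − 0.9200 = 0.0800
  C & ~A = a·b on (0.6300, 0.0800) = 0.0504
  ~D = 1 − 0.9000 = 0.1000
  D | ~D = a + b − a·b on (0.9000, 0.1000) = 0.9100
  (D | ~D) | D = a + b − a·b on (0.9100, 0.9000) = 0.9910
  (C & ~A) | ((D | ~D) | D) = a + b − a·b on (0.0504, 0.9910) = 0.9915
  → value = 0.9915
Under Gödel:
  ~A = 1 − 0.92 = 0.08
  C & ~A = min(a, b) on (0.63, 0.08) = 0.08
  ~D = 1 − 0.90 = 0.10
  D | ~D = max(a, b) on (0.90, 0.10) = 0.90
  (D | ~D) | D = max(a, b) on (0.90, 0.90) = 0.90
  (C & ~A) | ((D | ~D) | D) = max(a, b) on (0.08, 0.90) = 0.90
  → value = 0.9000
|0.9915 − 0.9000| = 0.091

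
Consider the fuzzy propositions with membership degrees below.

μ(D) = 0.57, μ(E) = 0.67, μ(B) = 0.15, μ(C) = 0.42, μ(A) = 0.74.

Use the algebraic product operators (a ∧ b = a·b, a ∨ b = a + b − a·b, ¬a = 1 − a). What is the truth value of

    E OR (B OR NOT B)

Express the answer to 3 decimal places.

NOT B = 1 − 0.1500 = 0.8500
B OR NOT B = a + b − a·b on (0.1500, 0.8500) = 0.8725
E OR (B OR NOT B) = a + b − a·b on (0.6700, 0.8725) = 0.9579

0.958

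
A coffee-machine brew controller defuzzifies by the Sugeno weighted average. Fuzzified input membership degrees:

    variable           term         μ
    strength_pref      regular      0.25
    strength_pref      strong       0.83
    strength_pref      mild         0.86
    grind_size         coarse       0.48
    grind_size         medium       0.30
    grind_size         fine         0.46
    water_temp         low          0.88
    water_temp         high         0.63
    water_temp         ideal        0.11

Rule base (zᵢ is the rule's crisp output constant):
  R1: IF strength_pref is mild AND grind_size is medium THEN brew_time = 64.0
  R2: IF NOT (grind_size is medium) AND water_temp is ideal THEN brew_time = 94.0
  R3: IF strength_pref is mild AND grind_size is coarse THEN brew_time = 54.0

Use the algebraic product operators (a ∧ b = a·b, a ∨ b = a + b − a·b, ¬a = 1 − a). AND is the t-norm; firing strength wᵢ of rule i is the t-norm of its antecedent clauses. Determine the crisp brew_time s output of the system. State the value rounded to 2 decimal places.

R1 (z=64.0): mild=0.86, medium=0.30; AND[a·b] → w = 0.2580
R2 (z=94.0): ¬medium=1−0.30=0.70, ideal=0.11; AND[a·b] → w = 0.0770
R3 (z=54.0): mild=0.86, coarse=0.48; AND[a·b] → w = 0.4128
Weighted average = (0.2580·64.0 + 0.0770·94.0 + 0.4128·54.0) / (0.2580 + 0.0770 + 0.4128)
  = 46.0412 / 0.7478 = 61.57

61.57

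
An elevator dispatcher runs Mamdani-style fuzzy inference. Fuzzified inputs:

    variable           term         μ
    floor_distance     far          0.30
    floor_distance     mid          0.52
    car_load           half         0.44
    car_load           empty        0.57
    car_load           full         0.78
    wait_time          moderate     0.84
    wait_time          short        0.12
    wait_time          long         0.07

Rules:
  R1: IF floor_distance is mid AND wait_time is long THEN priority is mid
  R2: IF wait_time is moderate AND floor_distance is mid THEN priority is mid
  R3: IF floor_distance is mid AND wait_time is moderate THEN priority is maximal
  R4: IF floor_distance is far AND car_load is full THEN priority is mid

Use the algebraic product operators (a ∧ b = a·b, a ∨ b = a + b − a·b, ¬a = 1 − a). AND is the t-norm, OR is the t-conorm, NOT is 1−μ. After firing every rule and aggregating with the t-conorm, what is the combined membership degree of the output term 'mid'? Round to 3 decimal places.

R1: mid=0.52, long=0.07; AND[a·b] → w = 0.0364
R2: moderate=0.84, mid=0.52; AND[a·b] → w = 0.4368
R3: mid=0.52, moderate=0.84; AND[a·b] → w = 0.4368
R4: far=0.30, full=0.78; AND[a·b] → w = 0.2340
Rules with consequent 'mid': {R1, R2, R4} → strengths 0.0364, 0.4368, 0.2340
Aggregate via t-conorm [a + b − a·b]: 0.5843

0.584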